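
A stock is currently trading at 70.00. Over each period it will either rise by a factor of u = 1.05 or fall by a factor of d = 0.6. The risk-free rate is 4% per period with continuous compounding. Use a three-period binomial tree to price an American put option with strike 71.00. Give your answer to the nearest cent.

1.49

Risk-neutral probability p = (e^0.04 − 0.6)/(1.05 − 0.6) = 0.4408/0.4500 = 0.9796
Terminal stock prices: S_uuu = 81.03, S_uud = 46.3, S_udd = 26.46, S_ddd = 15.12
Terminal payoffs (K − S): max(-10.03, 0) = 0, max(24.7, 0) = 24.7, max(44.54, 0) = 44.54, max(55.88, 0) = 55.88
Node uu (S = 77.17): continuation = e^(−0.04)·[0.9796·0.0000 + 0.0204·24.6950] = 0.4845; exercise value = 0.0000 ≤ continuation, so V_uu = 0.4845
Node ud (S = 44.1): continuation = e^(−0.04)·[0.9796·24.6950 + 0.0204·44.5400] = 24.1161; exercise value = 26.9000 > continuation, so V_ud = 26.9000 (exercise)
Node dd (S = 25.2): continuation = e^(−0.04)·[0.9796·44.5400 + 0.0204·55.8800] = 43.0161; exercise value = 45.8000 > continuation, so V_dd = 45.8000 (exercise)
Node u (S = 73.5): continuation = e^(−0.04)·[0.9796·0.4845 + 0.0204·26.9000] = 0.9838; exercise value = 0.0000 ≤ continuation, so V_u = 0.9838
Node d (S = 42): continuation = e^(−0.04)·[0.9796·26.9000 + 0.0204·45.8000] = 26.2161; exercise value = 29.0000 > continuation, so V_d = 29.0000 (exercise)
Node 0 (S = 70): continuation = e^(−0.04)·[0.9796·0.9838 + 0.0204·29.0000] = 1.4949; exercise value = 1.0000 ≤ continuation, so V_0 = 1.4949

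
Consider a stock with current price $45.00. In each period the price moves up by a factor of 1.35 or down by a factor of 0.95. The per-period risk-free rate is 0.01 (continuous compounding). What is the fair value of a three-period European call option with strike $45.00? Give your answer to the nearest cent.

$5.15

Risk-neutral probability p = (e^0.01 − 0.95)/(1.35 − 0.95) = 0.0601/0.4000 = 0.1501
Terminal stock prices: S_uuu = 110.7, S_uud = 77.91, S_udd = 54.83, S_ddd = 38.58
Terminal payoffs (S − K): max(65.72, 0) = 65.72, max(32.91, 0) = 32.91, max(9.827, 0) = 9.827, max(-6.418, 0) = 0
Node uu (S = 82.01): V_uu = e^(−0.01)·[0.1501·65.7169 + 0.8499·32.9119] = 37.4603
Node ud (S = 57.71): V_ud = e^(−0.01)·[0.1501·32.9119 + 0.8499·9.8269] = 13.1603
Node dd (S = 40.61): V_dd = e^(−0.01)·[0.1501·9.8269 + 0.8499·0.0000] = 1.4606
Node u (S = 60.75): V_u = e^(−0.01)·[0.1501·37.4603 + 0.8499·13.1603] = 16.6411
Node d (S = 42.75): V_d = e^(−0.01)·[0.1501·13.1603 + 0.8499·1.4606] = 3.1850
Node 0 (S = 45): V_0 = e^(−0.01)·[0.1501·16.6411 + 0.8499·3.1850] = 5.1533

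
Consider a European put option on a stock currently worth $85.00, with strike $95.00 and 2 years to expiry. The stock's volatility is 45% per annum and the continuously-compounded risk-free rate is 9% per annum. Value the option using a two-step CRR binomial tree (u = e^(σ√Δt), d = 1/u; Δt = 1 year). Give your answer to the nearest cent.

CRR parameters: u = e^(σ√Δt) = e^(0.45·√1) = 1.5683, d = 1/u = 0.6376
Per-period rate: rΔt = 0.09·1 = 0.09, so R = e^0.09 = 1.0942
Risk-neutral probability p = (e^0.09 − 0.6376)/(1.5683 − 0.6376) = 0.4565/0.9307 = 0.4905
Terminal stock prices: S_uu = 209.1, S_ud = 85, S_dd = 34.56
Terminal payoffs (K − S): max(-114.1, 0) = 0, max(10, 0) = 10, max(60.44, 0) = 60.44
Node u (S = 133.3): V_u = e^(−0.09)·[0.4905·0.0000 + 0.5095·10.0000] = 4.6560
Node d (S = 54.2): V_d = e^(−0.09)·[0.4905·10.0000 + 0.5095·60.4416] = 32.6251
Node 0 (S = 85): V_0 = e^(−0.09)·[0.4905·4.6560 + 0.5095·32.6251] = 17.2778

$17.28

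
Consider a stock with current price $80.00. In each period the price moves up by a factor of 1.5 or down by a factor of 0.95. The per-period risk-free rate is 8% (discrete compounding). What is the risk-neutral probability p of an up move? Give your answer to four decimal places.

Risk-neutral probability p = (1 + 0.08 − 0.95)/(1.5 − 0.95) = 0.1300/0.5500 = 0.2364

p = 0.2364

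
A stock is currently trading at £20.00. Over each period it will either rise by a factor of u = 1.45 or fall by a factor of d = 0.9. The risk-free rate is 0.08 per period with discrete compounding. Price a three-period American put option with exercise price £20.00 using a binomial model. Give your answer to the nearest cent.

£1.47

Risk-neutral probability p = (1 + 0.08 − 0.9)/(1.45 − 0.9) = 0.1800/0.5500 = 0.3273
Terminal stock prices: S_uuu = 60.97, S_uud = 37.84, S_udd = 23.49, S_ddd = 14.58
Terminal payoffs (K − S): max(-40.97, 0) = 0, max(-17.84, 0) = 0, max(-3.49, 0) = 0, max(5.42, 0) = 5.42
Node uu (S = 42.05): continuation = 1/1.08·[0.3273·0.0000 + 0.6727·0.0000] = 0.0000; exercise value = 0.0000 ≤ continuation, so V_uu = 0.0000
Node ud (S = 26.1): continuation = 1/1.08·[0.3273·0.0000 + 0.6727·0.0000] = 0.0000; exercise value = 0.0000 ≤ continuation, so V_ud = 0.0000
Node dd (S = 16.2): continuation = 1/1.08·[0.3273·0.0000 + 0.6727·5.4200] = 3.3761; exercise value = 3.8000 > continuation, so V_dd = 3.8000 (exercise)
Node u (S = 29): continuation = 1/1.08·[0.3273·0.0000 + 0.6727·0.0000] = 0.0000; exercise value = 0.0000 ≤ continuation, so V_u = 0.0000
Node d (S = 18): continuation = 1/1.08·[0.3273·0.0000 + 0.6727·3.8000] = 2.3670; exercise value = 2.0000 ≤ continuation, so V_d = 2.3670
Node 0 (S = 20): continuation = 1/1.08·[0.3273·0.0000 + 0.6727·2.3670] = 1.4744; exercise value = 0.0000 ≤ continuation, so V_0 = 1.4744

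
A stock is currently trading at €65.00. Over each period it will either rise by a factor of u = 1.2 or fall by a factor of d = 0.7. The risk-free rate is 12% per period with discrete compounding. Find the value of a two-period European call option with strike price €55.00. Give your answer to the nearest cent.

€21.71

Risk-neutral probability p = (1 + 0.12 − 0.7)/(1.2 − 0.7) = 0.4200/0.5000 = 0.8400
Terminal stock prices: S_uu = 93.6, S_ud = 54.6, S_dd = 31.85
Terminal payoffs (S − K): max(38.6, 0) = 38.6, max(-0.4, 0) = 0, max(-23.15, 0) = 0
Node u (S = 78): V_u = 1/1.12·[0.8400·38.6000 + 0.1600·0.0000] = 28.9500
Node d (S = 45.5): V_d = 1/1.12·[0.8400·0.0000 + 0.1600·0.0000] = 0.0000
Node 0 (S = 65): V_0 = 1/1.12·[0.8400·28.9500 + 0.1600·0.0000] = 21.7125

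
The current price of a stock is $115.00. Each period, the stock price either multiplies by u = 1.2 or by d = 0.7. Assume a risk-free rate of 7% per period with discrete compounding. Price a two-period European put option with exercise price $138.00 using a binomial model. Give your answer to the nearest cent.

$18.74

Risk-neutral probability p = (1 + 0.07 − 0.7)/(1.2 − 0.7) = 0.3700/0.5000 = 0.7400
Terminal stock prices: S_uu = 165.6, S_ud = 96.6, S_dd = 56.35
Terminal payoffs (K − S): max(-27.6, 0) = 0, max(41.4, 0) = 41.4, max(81.65, 0) = 81.65
Node u (S = 138): V_u = 1/1.07·[0.7400·0.0000 + 0.2600·41.4000] = 10.0598
Node d (S = 80.5): V_d = 1/1.07·[0.7400·41.4000 + 0.2600·81.6500] = 48.4720
Node 0 (S = 115): V_0 = 1/1.07·[0.7400·10.0598 + 0.2600·48.4720] = 18.7355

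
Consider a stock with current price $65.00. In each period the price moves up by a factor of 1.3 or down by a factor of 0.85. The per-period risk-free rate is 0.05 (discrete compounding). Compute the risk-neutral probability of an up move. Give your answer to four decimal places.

p = 0.4444

Risk-neutral probability p = (1 + 0.05 − 0.85)/(1.3 − 0.85) = 0.2000/0.4500 = 0.4444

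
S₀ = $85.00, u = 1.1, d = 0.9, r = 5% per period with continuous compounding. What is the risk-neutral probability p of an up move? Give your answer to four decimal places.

p = 0.7564

Risk-neutral probability p = (e^0.05 − 0.9)/(1.1 − 0.9) = 0.1513/0.2000 = 0.7564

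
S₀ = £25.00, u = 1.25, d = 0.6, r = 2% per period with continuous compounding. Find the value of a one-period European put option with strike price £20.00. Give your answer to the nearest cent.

£1.73

Risk-neutral probability p = (e^0.02 − 0.6)/(1.25 − 0.6) = 0.4202/0.6500 = 0.6465
Terminal stock prices: S_u = 31.25, S_d = 15
Terminal payoffs (K − S): max(-11.25, 0) = 0, max(5, 0) = 5
Node 0 (S = 25): V_0 = e^(−0.02)·[0.6465·0.0000 + 0.3535·5.0000] = 1.7327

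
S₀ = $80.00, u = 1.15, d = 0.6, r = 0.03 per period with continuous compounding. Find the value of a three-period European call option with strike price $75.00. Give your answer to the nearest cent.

$20.45

Risk-neutral probability p = (e^0.03 − 0.6)/(1.15 − 0.6) = 0.4305/0.5500 = 0.7826
Terminal stock prices: S_uuu = 121.7, S_uud = 63.48, S_udd = 33.12, S_ddd = 17.28
Terminal payoffs (S − K): max(46.67, 0) = 46.67, max(-11.52, 0) = 0, max(-41.88, 0) = 0, max(-57.72, 0) = 0
Node uu (S = 105.8): V_uu = e^(−0.03)·[0.7826·46.6700 + 0.2174·0.0000] = 35.4465
Node ud (S = 55.2): V_ud = e^(−0.03)·[0.7826·0.0000 + 0.2174·0.0000] = 0.0000
Node dd (S = 28.8): V_dd = e^(−0.03)·[0.7826·0.0000 + 0.2174·0.0000] = 0.0000
Node u (S = 92): V_u = e^(−0.03)·[0.7826·35.4465 + 0.2174·0.0000] = 26.9221
Node d (S = 48): V_d = e^(−0.03)·[0.7826·0.0000 + 0.2174·0.0000] = 0.0000
Node 0 (S = 80): V_0 = e^(−0.03)·[0.7826·26.9221 + 0.2174·0.0000] = 20.4477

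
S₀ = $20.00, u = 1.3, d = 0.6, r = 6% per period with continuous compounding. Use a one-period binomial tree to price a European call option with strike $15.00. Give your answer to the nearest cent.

$6.83

Risk-neutral probability p = (e^0.06 − 0.6)/(1.3 − 0.6) = 0.4618/0.7000 = 0.6598
Terminal stock prices: S_u = 26, S_d = 12
Terminal payoffs (S − K): max(11, 0) = 11, max(-3, 0) = 0
Node 0 (S = 20): V_0 = e^(−0.06)·[0.6598·11.0000 + 0.3402·0.0000] = 6.8348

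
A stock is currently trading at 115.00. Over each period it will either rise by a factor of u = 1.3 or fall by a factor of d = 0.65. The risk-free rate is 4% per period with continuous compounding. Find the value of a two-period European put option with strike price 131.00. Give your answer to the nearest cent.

27.07

Risk-neutral probability p = (e^0.04 − 0.65)/(1.3 − 0.65) = 0.3908/0.6500 = 0.6012
Terminal stock prices: S_uu = 194.4, S_ud = 97.17, S_dd = 48.59
Terminal payoffs (K − S): max(-63.35, 0) = 0, max(33.83, 0) = 33.83, max(82.41, 0) = 82.41
Node u (S = 149.5): V_u = e^(−0.04)·[0.6012·0.0000 + 0.3988·33.8250] = 12.9589
Node d (S = 74.75): V_d = e^(−0.04)·[0.6012·33.8250 + 0.3988·82.4125] = 51.1134
Node 0 (S = 115): V_0 = e^(−0.04)·[0.6012·12.9589 + 0.3988·51.1134] = 27.0685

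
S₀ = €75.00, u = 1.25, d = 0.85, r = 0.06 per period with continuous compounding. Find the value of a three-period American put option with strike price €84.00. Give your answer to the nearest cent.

€10.56

Risk-neutral probability p = (e^0.06 − 0.85)/(1.25 − 0.85) = 0.2118/0.4000 = 0.5296
Terminal stock prices: S_uuu = 146.5, S_uud = 99.61, S_udd = 67.73, S_ddd = 46.06
Terminal payoffs (K − S): max(-62.48, 0) = 0, max(-15.61, 0) = 0, max(16.27, 0) = 16.27, max(37.94, 0) = 37.94
Node uu (S = 117.2): continuation = e^(−0.06)·[0.5296·0.0000 + 0.4704·0.0000] = 0.0000; exercise value = 0.0000 ≤ continuation, so V_uu = 0.0000
Node ud (S = 79.69): continuation = e^(−0.06)·[0.5296·0.0000 + 0.4704·16.2656] = 7.2059; exercise value = 4.3125 ≤ continuation, so V_ud = 7.2059
Node dd (S = 54.19): continuation = e^(−0.06)·[0.5296·16.2656 + 0.4704·37.9406] = 24.9207; exercise value = 29.8125 > continuation, so V_dd = 29.8125 (exercise)
Node u (S = 93.75): continuation = e^(−0.06)·[0.5296·0.0000 + 0.4704·7.2059] = 3.1923; exercise value = 0.0000 ≤ continuation, so V_u = 3.1923
Node d (S = 63.75): continuation = e^(−0.06)·[0.5296·7.2059 + 0.4704·29.8125] = 16.8013; exercise value = 20.2500 > continuation, so V_d = 20.2500 (exercise)
Node 0 (S = 75): continuation = e^(−0.06)·[0.5296·3.1923 + 0.4704·20.2500] = 10.5632; exercise value = 9.0000 ≤ continuation, so V_0 = 10.5632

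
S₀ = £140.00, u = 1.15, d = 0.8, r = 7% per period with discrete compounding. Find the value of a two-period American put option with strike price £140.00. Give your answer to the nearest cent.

Risk-neutral probability p = (1 + 0.07 − 0.8)/(1.15 − 0.8) = 0.2700/0.3500 = 0.7714
Terminal stock prices: S_uu = 185.1, S_ud = 128.8, S_dd = 89.6
Terminal payoffs (K − S): max(-45.15, 0) = 0, max(11.2, 0) = 11.2, max(50.4, 0) = 50.4
Node u (S = 161): continuation = 1/1.07·[0.7714·0.0000 + 0.2286·11.2000] = 2.3925; exercise value = 0.0000 ≤ continuation, so V_u = 2.3925
Node d (S = 112): continuation = 1/1.07·[0.7714·11.2000 + 0.2286·50.4000] = 18.8411; exercise value = 28.0000 > continuation, so V_d = 28.0000 (exercise)
Node 0 (S = 140): continuation = 1/1.07·[0.7714·2.3925 + 0.2286·28.0000] = 7.7062; exercise value = 0.0000 ≤ continuation, so V_0 = 7.7062

£7.71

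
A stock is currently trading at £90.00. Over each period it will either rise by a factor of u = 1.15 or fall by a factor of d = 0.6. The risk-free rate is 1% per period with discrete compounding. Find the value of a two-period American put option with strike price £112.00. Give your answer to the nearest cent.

Risk-neutral probability p = (1 + 0.01 − 0.6)/(1.15 − 0.6) = 0.4100/0.5500 = 0.7455
Terminal stock prices: S_uu = 119, S_ud = 62.1, S_dd = 32.4
Terminal payoffs (K − S): max(-7.025, 0) = 0, max(49.9, 0) = 49.9, max(79.6, 0) = 79.6
Node u (S = 103.5): continuation = 1/1.01·[0.7455·0.0000 + 0.2545·49.9000] = 12.5761; exercise value = 8.5000 ≤ continuation, so V_u = 12.5761
Node d (S = 54): continuation = 1/1.01·[0.7455·49.9000 + 0.2545·79.6000] = 56.8911; exercise value = 58.0000 > continuation, so V_d = 58.0000 (exercise)
Node 0 (S = 90): continuation = 1/1.01·[0.7455·12.5761 + 0.2545·58.0000] = 23.8995; exercise value = 22.0000 ≤ continuation, so V_0 = 23.8995

£23.90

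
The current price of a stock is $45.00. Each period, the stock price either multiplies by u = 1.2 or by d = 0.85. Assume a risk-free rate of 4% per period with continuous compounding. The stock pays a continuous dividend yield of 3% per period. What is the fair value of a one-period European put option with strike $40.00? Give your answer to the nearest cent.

Per-period risk-free factor R = e^0.04 = 1.0408; dividend-adjusted growth = e^(0.04−0.03) = 1.0101.
Risk-neutral probability p = (1.0101 − 0.85)/(1.2 − 0.85) = 0.1601/0.3500 = 0.4573
Terminal stock prices: S_u = 54, S_d = 38.25
Terminal payoffs (K − S): max(-14, 0) = 0, max(1.75, 0) = 1.75
Node 0 (S = 45): V_0 = e^(−0.04)·[0.4573·0.0000 + 0.5427·1.7500] = 0.9125

$0.91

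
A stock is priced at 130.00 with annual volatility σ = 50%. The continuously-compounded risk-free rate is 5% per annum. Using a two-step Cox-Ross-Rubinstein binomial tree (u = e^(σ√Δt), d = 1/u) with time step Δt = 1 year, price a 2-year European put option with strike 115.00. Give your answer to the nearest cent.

19.98

CRR parameters: u = e^(σ√Δt) = e^(0.5·√1) = 1.6487, d = 1/u = 0.6065
Per-period rate: rΔt = 0.05·1 = 0.05, so R = e^0.05 = 1.0513
Risk-neutral probability p = (e^0.05 − 0.6065)/(1.6487 − 0.6065) = 0.4447/1.0422 = 0.4267
Terminal stock prices: S_uu = 353.4, S_ud = 130, S_dd = 47.82
Terminal payoffs (K − S): max(-238.4, 0) = 0, max(-15, 0) = 0, max(67.18, 0) = 67.18
Node u (S = 214.3): V_u = e^(−0.05)·[0.4267·0.0000 + 0.5733·0.0000] = 0.0000
Node d (S = 78.85): V_d = e^(−0.05)·[0.4267·0.0000 + 0.5733·67.1757] = 36.6313
Node 0 (S = 130): V_0 = e^(−0.05)·[0.4267·0.0000 + 0.5733·36.6313] = 19.9752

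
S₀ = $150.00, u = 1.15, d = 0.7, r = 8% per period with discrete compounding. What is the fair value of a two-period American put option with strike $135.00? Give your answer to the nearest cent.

Risk-neutral probability p = (1 + 0.08 − 0.7)/(1.15 − 0.7) = 0.3800/0.4500 = 0.8444
Terminal stock prices: S_uu = 198.4, S_ud = 120.7, S_dd = 73.5
Terminal payoffs (K − S): max(-63.37, 0) = 0, max(14.25, 0) = 14.25, max(61.5, 0) = 61.5
Node u (S = 172.5): continuation = 1/1.08·[0.8444·0.0000 + 0.1556·14.2500] = 2.0525; exercise value = 0.0000 ≤ continuation, so V_u = 2.0525
Node d (S = 105): continuation = 1/1.08·[0.8444·14.2500 + 0.1556·61.5000] = 20.0000; exercise value = 30.0000 > continuation, so V_d = 30.0000 (exercise)
Node 0 (S = 150): continuation = 1/1.08·[0.8444·2.0525 + 0.1556·30.0000] = 5.9258; exercise value = 0.0000 ≤ continuation, so V_0 = 5.9258

$5.93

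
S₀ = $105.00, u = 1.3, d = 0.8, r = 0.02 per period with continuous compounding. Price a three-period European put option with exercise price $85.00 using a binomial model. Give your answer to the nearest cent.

$5.16

Risk-neutral probability p = (e^0.02 − 0.8)/(1.3 − 0.8) = 0.2202/0.5000 = 0.4404
Terminal stock prices: S_uuu = 230.7, S_uud = 142, S_udd = 87.36, S_ddd = 53.76
Terminal payoffs (K − S): max(-145.7, 0) = 0, max(-56.96, 0) = 0, max(-2.36, 0) = 0, max(31.24, 0) = 31.24
Node uu (S = 177.5): V_uu = e^(−0.02)·[0.4404·0.0000 + 0.5596·0.0000] = 0.0000
Node ud (S = 109.2): V_ud = e^(−0.02)·[0.4404·0.0000 + 0.5596·0.0000] = 0.0000
Node dd (S = 67.2): V_dd = e^(−0.02)·[0.4404·0.0000 + 0.5596·31.2400] = 17.1357
Node u (S = 136.5): V_u = e^(−0.02)·[0.4404·0.0000 + 0.5596·0.0000] = 0.0000
Node d (S = 84): V_d = e^(−0.02)·[0.4404·0.0000 + 0.5596·17.1357] = 9.3992
Node 0 (S = 105): V_0 = e^(−0.02)·[0.4404·0.0000 + 0.5596·9.3992] = 5.1556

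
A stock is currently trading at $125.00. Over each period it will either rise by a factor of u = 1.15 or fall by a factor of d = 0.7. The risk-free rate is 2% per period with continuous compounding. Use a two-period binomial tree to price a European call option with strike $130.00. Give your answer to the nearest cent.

Risk-neutral probability p = (e^0.02 − 0.7)/(1.15 − 0.7) = 0.3202/0.4500 = 0.7116
Terminal stock prices: S_uu = 165.3, S_ud = 100.6, S_dd = 61.25
Terminal payoffs (S − K): max(35.31, 0) = 35.31, max(-29.38, 0) = 0, max(-68.75, 0) = 0
Node u (S = 143.8): V_u = e^(−0.02)·[0.7116·35.3125 + 0.2884·0.0000] = 24.6294
Node d (S = 87.5): V_d = e^(−0.02)·[0.7116·0.0000 + 0.2884·0.0000] = 0.0000
Node 0 (S = 125): V_0 = e^(−0.02)·[0.7116·24.6294 + 0.2884·0.0000] = 17.1782

$17.18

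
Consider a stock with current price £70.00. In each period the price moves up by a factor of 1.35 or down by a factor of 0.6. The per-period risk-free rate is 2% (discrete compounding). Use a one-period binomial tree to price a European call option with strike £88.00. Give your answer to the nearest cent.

Risk-neutral probability p = (1 + 0.02 − 0.6)/(1.35 − 0.6) = 0.4200/0.7500 = 0.5600
Terminal stock prices: S_u = 94.5, S_d = 42
Terminal payoffs (S − K): max(6.5, 0) = 6.5, max(-46, 0) = 0
Node 0 (S = 70): V_0 = 1/1.02·[0.5600·6.5000 + 0.4400·0.0000] = 3.5686

£3.57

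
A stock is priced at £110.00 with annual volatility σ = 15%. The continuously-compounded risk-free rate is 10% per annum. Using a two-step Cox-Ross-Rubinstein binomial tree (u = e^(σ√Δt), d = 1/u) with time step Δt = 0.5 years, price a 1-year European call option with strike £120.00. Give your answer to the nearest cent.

CRR parameters: u = e^(σ√Δt) = e^(0.15·√0.5) = 1.1119, d = 1/u = 0.8994
Per-period rate: rΔt = 0.1·0.5 = 0.05, so R = e^0.05 = 1.0513
Risk-neutral probability p = (e^0.05 − 0.8994)/(1.1119 − 0.8994) = 0.1519/0.2125 = 0.7148
Terminal stock prices: S_uu = 136, S_ud = 110, S_dd = 88.97
Terminal payoffs (S − K): max(15.99, 0) = 15.99, max(-10, 0) = 0, max(-31.03, 0) = 0
Node u (S = 122.3): V_u = e^(−0.05)·[0.7148·15.9942 + 0.2852·0.0000] = 10.8743
Node d (S = 98.93): V_d = e^(−0.05)·[0.7148·0.0000 + 0.2852·0.0000] = 0.0000
Node 0 (S = 110): V_0 = e^(−0.05)·[0.7148·10.8743 + 0.2852·0.0000] = 7.3934

£7.39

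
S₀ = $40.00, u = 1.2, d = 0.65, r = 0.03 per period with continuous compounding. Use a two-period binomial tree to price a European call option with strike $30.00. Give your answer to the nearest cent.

Risk-neutral probability p = (e^0.03 − 0.65)/(1.2 − 0.65) = 0.3805/0.5500 = 0.6917
Terminal stock prices: S_uu = 57.6, S_ud = 31.2, S_dd = 16.9
Terminal payoffs (S − K): max(27.6, 0) = 27.6, max(1.2, 0) = 1.2, max(-13.1, 0) = 0
Node u (S = 48): V_u = e^(−0.03)·[0.6917·27.6000 + 0.3083·1.2000] = 18.8866
Node d (S = 26): V_d = e^(−0.03)·[0.6917·1.2000 + 0.3083·0.0000] = 0.8055
Node 0 (S = 40): V_0 = e^(−0.03)·[0.6917·18.8866 + 0.3083·0.8055] = 12.9194

$12.92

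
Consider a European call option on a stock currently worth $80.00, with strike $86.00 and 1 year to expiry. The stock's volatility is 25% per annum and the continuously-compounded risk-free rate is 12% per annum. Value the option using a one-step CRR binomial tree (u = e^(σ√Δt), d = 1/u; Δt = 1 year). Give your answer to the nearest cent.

$10.24

CRR parameters: u = e^(σ√Δt) = e^(0.25·√1) = 1.2840, d = 1/u = 0.7788
Per-period rate: rΔt = 0.12·1 = 0.12, so R = e^0.12 = 1.1275
Risk-neutral probability p = (e^0.12 − 0.7788)/(1.2840 − 0.7788) = 0.3487/0.5052 = 0.6902
Terminal stock prices: S_u = 102.7, S_d = 62.3
Terminal payoffs (S − K): max(16.72, 0) = 16.72, max(-23.7, 0) = 0
Node 0 (S = 80): V_0 = e^(−0.12)·[0.6902·16.7220 + 0.3098·0.0000] = 10.2361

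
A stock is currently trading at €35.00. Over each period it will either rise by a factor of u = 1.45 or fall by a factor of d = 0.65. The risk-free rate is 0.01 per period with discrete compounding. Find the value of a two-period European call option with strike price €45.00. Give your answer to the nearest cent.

€5.67

Risk-neutral probability p = (1 + 0.01 − 0.65)/(1.45 − 0.65) = 0.3600/0.8000 = 0.4500
Terminal stock prices: S_uu = 73.59, S_ud = 32.99, S_dd = 14.79
Terminal payoffs (S − K): max(28.59, 0) = 28.59, max(-12.01, 0) = 0, max(-30.21, 0) = 0
Node u (S = 50.75): V_u = 1/1.01·[0.4500·28.5875 + 0.5500·0.0000] = 12.7370
Node d (S = 22.75): V_d = 1/1.01·[0.4500·0.0000 + 0.5500·0.0000] = 0.0000
Node 0 (S = 35): V_0 = 1/1.01·[0.4500·12.7370 + 0.5500·0.0000] = 5.6749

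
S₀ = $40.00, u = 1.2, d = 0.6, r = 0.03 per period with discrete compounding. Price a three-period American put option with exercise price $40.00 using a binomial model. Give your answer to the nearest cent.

Risk-neutral probability p = (1 + 0.03 − 0.6)/(1.2 − 0.6) = 0.4300/0.6000 = 0.7167
Terminal stock prices: S_uuu = 69.12, S_uud = 34.56, S_udd = 17.28, S_ddd = 8.64
Terminal payoffs (K − S): max(-29.12, 0) = 0, max(5.44, 0) = 5.44, max(22.72, 0) = 22.72, max(31.36, 0) = 31.36
Node uu (S = 57.6): continuation = 1/1.03·[0.7167·0.0000 + 0.2833·5.4400] = 1.4964; exercise value = 0.0000 ≤ continuation, so V_uu = 1.4964
Node ud (S = 28.8): continuation = 1/1.03·[0.7167·5.4400 + 0.2833·22.7200] = 10.0350; exercise value = 11.2000 > continuation, so V_ud = 11.2000 (exercise)
Node dd (S = 14.4): continuation = 1/1.03·[0.7167·22.7200 + 0.2833·31.3600] = 24.4350; exercise value = 25.6000 > continuation, so V_dd = 25.6000 (exercise)
Node u (S = 48): continuation = 1/1.03·[0.7167·1.4964 + 0.2833·11.2000] = 4.1221; exercise value = 0.0000 ≤ continuation, so V_u = 4.1221
Node d (S = 24): continuation = 1/1.03·[0.7167·11.2000 + 0.2833·25.6000] = 14.8350; exercise value = 16.0000 > continuation, so V_d = 16.0000 (exercise)
Node 0 (S = 40): continuation = 1/1.03·[0.7167·4.1221 + 0.2833·16.0000] = 7.2694; exercise value = 0.0000 ≤ continuation, so V_0 = 7.2694

$7.27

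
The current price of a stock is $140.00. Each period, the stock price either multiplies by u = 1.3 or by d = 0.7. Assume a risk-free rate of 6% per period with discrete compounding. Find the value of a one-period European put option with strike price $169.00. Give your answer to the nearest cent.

$26.79

Risk-neutral probability p = (1 + 0.06 − 0.7)/(1.3 − 0.7) = 0.3600/0.6000 = 0.6000
Terminal stock prices: S_u = 182, S_d = 98
Terminal payoffs (K − S): max(-13, 0) = 0, max(71, 0) = 71
Node 0 (S = 140): V_0 = 1/1.06·[0.6000·0.0000 + 0.4000·71.0000] = 26.7925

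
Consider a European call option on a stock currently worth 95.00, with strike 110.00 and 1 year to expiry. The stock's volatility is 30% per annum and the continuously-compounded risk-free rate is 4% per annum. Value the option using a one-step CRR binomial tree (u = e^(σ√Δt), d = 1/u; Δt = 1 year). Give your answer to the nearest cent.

8.63

CRR parameters: u = e^(σ√Δt) = e^(0.3·√1) = 1.3499, d = 1/u = 0.7408
Per-period rate: rΔt = 0.04·1 = 0.04, so R = e^0.04 = 1.0408
Risk-neutral probability p = (e^0.04 − 0.7408)/(1.3499 − 0.7408) = 0.3000/0.6090 = 0.4926
Terminal stock prices: S_u = 128.2, S_d = 70.38
Terminal payoffs (S − K): max(18.24, 0) = 18.24, max(-39.62, 0) = 0
Node 0 (S = 95): V_0 = e^(−0.04)·[0.4926·18.2366 + 0.5074·0.0000] = 8.6305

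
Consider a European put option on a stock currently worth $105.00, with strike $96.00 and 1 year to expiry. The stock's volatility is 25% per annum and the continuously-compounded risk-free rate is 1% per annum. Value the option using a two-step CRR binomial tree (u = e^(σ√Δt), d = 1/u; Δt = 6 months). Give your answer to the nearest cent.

CRR parameters: u = e^(σ√Δt) = e^(0.25·√0.5) = 1.1934, d = 1/u = 0.8380
Per-period rate: rΔt = 0.01·0.5 = 0.005, so R = e^0.005 = 1.0050
Risk-neutral probability p = (e^0.005 − 0.8380)/(1.1934 − 0.8380) = 0.1670/0.3554 = 0.4700
Terminal stock prices: S_uu = 149.5, S_ud = 105, S_dd = 73.73
Terminal payoffs (K − S): max(-53.53, 0) = 0, max(-9, 0) = 0, max(22.27, 0) = 22.27
Node u (S = 125.3): V_u = e^(−0.005)·[0.4700·0.0000 + 0.5300·0.0000] = 0.0000
Node d (S = 87.99): V_d = e^(−0.005)·[0.4700·0.0000 + 0.5300·22.2702] = 11.7438
Node 0 (S = 105): V_0 = e^(−0.005)·[0.4700·0.0000 + 0.5300·11.7438] = 6.1929

$6.19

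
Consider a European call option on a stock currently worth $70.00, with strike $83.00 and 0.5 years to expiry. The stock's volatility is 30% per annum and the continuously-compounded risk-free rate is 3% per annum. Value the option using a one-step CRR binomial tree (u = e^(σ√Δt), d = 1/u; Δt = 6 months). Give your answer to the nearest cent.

$1.68

CRR parameters: u = e^(σ√Δt) = e^(0.3·√0.5) = 1.2363, d = 1/u = 0.8089
Per-period rate: rΔt = 0.03·0.5 = 0.015, so R = e^0.015 = 1.0151
Risk-neutral probability p = (e^0.015 − 0.8089)/(1.2363 − 0.8089) = 0.2063/0.4275 = 0.4825
Terminal stock prices: S_u = 86.54, S_d = 56.62
Terminal payoffs (S − K): max(3.542, 0) = 3.542, max(-26.38, 0) = 0
Node 0 (S = 70): V_0 = e^(−0.015)·[0.4825·3.5418 + 0.5175·0.0000] = 1.6835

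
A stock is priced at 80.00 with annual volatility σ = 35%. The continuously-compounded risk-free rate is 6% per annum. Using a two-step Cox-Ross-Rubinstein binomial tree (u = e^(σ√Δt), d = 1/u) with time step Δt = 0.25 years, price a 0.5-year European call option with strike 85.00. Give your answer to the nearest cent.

CRR parameters: u = e^(σ√Δt) = e^(0.35·√0.25) = 1.1912, d = 1/u = 0.8395
Per-period rate: rΔt = 0.06·0.25 = 0.015, so R = e^0.015 = 1.0151
Risk-neutral probability p = (e^0.015 − 0.8395)/(1.1912 − 0.8395) = 0.1757/0.3518 = 0.4993
Terminal stock prices: S_uu = 113.5, S_ud = 80, S_dd = 56.38
Terminal payoffs (S − K): max(28.53, 0) = 28.53, max(-5, 0) = 0, max(-28.62, 0) = 0
Node u (S = 95.3): V_u = e^(−0.015)·[0.4993·28.5254 + 0.5007·0.0000] = 14.0313
Node d (S = 67.16): V_d = e^(−0.015)·[0.4993·0.0000 + 0.5007·0.0000] = 0.0000
Node 0 (S = 80): V_0 = e^(−0.015)·[0.4993·14.0313 + 0.5007·0.0000] = 6.9018

6.90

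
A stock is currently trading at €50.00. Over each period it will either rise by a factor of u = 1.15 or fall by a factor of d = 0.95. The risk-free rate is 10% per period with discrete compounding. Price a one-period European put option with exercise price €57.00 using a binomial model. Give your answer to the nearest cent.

Risk-neutral probability p = (1 + 0.1 − 0.95)/(1.15 − 0.95) = 0.1500/0.2000 = 0.7500
Terminal stock prices: S_u = 57.5, S_d = 47.5
Terminal payoffs (K − S): max(-0.5, 0) = 0, max(9.5, 0) = 9.5
Node 0 (S = 50): V_0 = 1/1.1·[0.7500·0.0000 + 0.2500·9.5000] = 2.1591

€2.16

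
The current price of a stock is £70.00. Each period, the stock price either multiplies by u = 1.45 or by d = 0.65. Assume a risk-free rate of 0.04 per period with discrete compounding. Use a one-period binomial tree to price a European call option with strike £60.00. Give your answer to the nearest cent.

£19.45

Risk-neutral probability p = (1 + 0.04 − 0.65)/(1.45 − 0.65) = 0.3900/0.8000 = 0.4875
Terminal stock prices: S_u = 101.5, S_d = 45.5
Terminal payoffs (S − K): max(41.5, 0) = 41.5, max(-14.5, 0) = 0
Node 0 (S = 70): V_0 = 1/1.04·[0.4875·41.5000 + 0.5125·0.0000] = 19.4531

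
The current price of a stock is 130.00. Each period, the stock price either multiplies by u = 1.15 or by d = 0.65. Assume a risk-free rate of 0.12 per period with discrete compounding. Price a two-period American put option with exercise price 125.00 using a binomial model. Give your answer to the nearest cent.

3.42

Risk-neutral probability p = (1 + 0.12 − 0.65)/(1.15 − 0.65) = 0.4700/0.5000 = 0.9400
Terminal stock prices: S_uu = 171.9, S_ud = 97.17, S_dd = 54.93
Terminal payoffs (K − S): max(-46.92, 0) = 0, max(27.83, 0) = 27.83, max(70.07, 0) = 70.07
Node u (S = 149.5): continuation = 1/1.12·[0.9400·0.0000 + 0.0600·27.8250] = 1.4906; exercise value = 0.0000 ≤ continuation, so V_u = 1.4906
Node d (S = 84.5): continuation = 1/1.12·[0.9400·27.8250 + 0.0600·70.0750] = 27.1071; exercise value = 40.5000 > continuation, so V_d = 40.5000 (exercise)
Node 0 (S = 130): continuation = 1/1.12·[0.9400·1.4906 + 0.0600·40.5000] = 3.4207; exercise value = 0.0000 ≤ continuation, so V_0 = 3.4207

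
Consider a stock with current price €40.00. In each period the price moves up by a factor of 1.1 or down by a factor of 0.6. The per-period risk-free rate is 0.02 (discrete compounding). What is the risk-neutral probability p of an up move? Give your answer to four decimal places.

Risk-neutral probability p = (1 + 0.02 − 0.6)/(1.1 − 0.6) = 0.4200/0.5000 = 0.8400

p = 0.8400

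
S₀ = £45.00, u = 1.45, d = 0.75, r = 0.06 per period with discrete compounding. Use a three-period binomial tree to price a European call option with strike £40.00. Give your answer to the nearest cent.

£15.61

Risk-neutral probability p = (1 + 0.06 − 0.75)/(1.45 − 0.75) = 0.3100/0.7000 = 0.4429
Terminal stock prices: S_uuu = 137.2, S_uud = 70.96, S_udd = 36.7, S_ddd = 18.98
Terminal payoffs (S − K): max(97.19, 0) = 97.19, max(30.96, 0) = 30.96, max(-3.297, 0) = 0, max(-21.02, 0) = 0
Node uu (S = 94.61): V_uu = 1/1.06·[0.4429·97.1881 + 0.5571·30.9594] = 56.8767
Node ud (S = 48.94): V_ud = 1/1.06·[0.4429·30.9594 + 0.5571·0.0000] = 12.9345
Node dd (S = 25.31): V_dd = 1/1.06·[0.4429·0.0000 + 0.5571·0.0000] = 0.0000
Node u (S = 65.25): V_u = 1/1.06·[0.4429·56.8767 + 0.5571·12.9345] = 30.5609
Node d (S = 33.75): V_d = 1/1.06·[0.4429·12.9345 + 0.5571·0.0000] = 5.4039
Node 0 (S = 45): V_0 = 1/1.06·[0.4429·30.5609 + 0.5571·5.4039] = 15.6084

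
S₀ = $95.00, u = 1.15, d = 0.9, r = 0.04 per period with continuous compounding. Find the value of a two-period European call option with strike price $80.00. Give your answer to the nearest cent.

Risk-neutral probability p = (e^0.04 − 0.9)/(1.15 − 0.9) = 0.1408/0.2500 = 0.5632
Terminal stock prices: S_uu = 125.6, S_ud = 98.32, S_dd = 76.95
Terminal payoffs (S − K): max(45.64, 0) = 45.64, max(18.32, 0) = 18.32, max(-3.05, 0) = 0
Node u (S = 109.2): V_u = e^(−0.04)·[0.5632·45.6375 + 0.4368·18.3250] = 32.3868
Node d (S = 85.5): V_d = e^(−0.04)·[0.5632·18.3250 + 0.4368·0.0000] = 9.9167
Node 0 (S = 95): V_0 = e^(−0.04)·[0.5632·32.3868 + 0.4368·9.9167] = 21.6878

$21.69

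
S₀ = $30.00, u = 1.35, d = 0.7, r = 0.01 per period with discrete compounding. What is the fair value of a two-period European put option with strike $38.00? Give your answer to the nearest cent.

$10.97

Risk-neutral probability p = (1 + 0.01 − 0.7)/(1.35 − 0.7) = 0.3100/0.6500 = 0.4769
Terminal stock prices: S_uu = 54.68, S_ud = 28.35, S_dd = 14.7
Terminal payoffs (K − S): max(-16.68, 0) = 0, max(9.65, 0) = 9.65, max(23.3, 0) = 23.3
Node u (S = 40.5): V_u = 1/1.01·[0.4769·0.0000 + 0.5231·9.6500] = 4.9977
Node d (S = 21): V_d = 1/1.01·[0.4769·9.6500 + 0.5231·23.3000] = 16.6238
Node 0 (S = 30): V_0 = 1/1.01·[0.4769·4.9977 + 0.5231·16.6238] = 10.9693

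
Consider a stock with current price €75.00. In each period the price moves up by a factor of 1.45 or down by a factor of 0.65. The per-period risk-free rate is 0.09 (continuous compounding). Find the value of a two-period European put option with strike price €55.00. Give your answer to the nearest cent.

Risk-neutral probability p = (e^0.09 − 0.65)/(1.45 − 0.65) = 0.4442/0.8000 = 0.5552
Terminal stock prices: S_uu = 157.7, S_ud = 70.69, S_dd = 31.69
Terminal payoffs (K − S): max(-102.7, 0) = 0, max(-15.69, 0) = 0, max(23.31, 0) = 23.31
Node u (S = 108.8): V_u = e^(−0.09)·[0.5552·0.0000 + 0.4448·0.0000] = 0.0000
Node d (S = 48.75): V_d = e^(−0.09)·[0.5552·0.0000 + 0.4448·23.3125] = 9.4765
Node 0 (S = 75): V_0 = e^(−0.09)·[0.5552·0.0000 + 0.4448·9.4765] = 3.8522

€3.85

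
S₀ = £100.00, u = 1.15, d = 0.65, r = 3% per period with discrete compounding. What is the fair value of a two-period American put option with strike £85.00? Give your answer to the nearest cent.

Risk-neutral probability p = (1 + 0.03 − 0.65)/(1.15 − 0.65) = 0.3800/0.5000 = 0.7600
Terminal stock prices: S_uu = 132.2, S_ud = 74.75, S_dd = 42.25
Terminal payoffs (K − S): max(-47.25, 0) = 0, max(10.25, 0) = 10.25, max(42.75, 0) = 42.75
Node u (S = 115): continuation = 1/1.03·[0.7600·0.0000 + 0.2400·10.2500] = 2.3883; exercise value = 0.0000 ≤ continuation, so V_u = 2.3883
Node d (S = 65): continuation = 1/1.03·[0.7600·10.2500 + 0.2400·42.7500] = 17.5243; exercise value = 20.0000 > continuation, so V_d = 20.0000 (exercise)
Node 0 (S = 100): continuation = 1/1.03·[0.7600·2.3883 + 0.2400·20.0000] = 6.4225; exercise value = 0.0000 ≤ continuation, so V_0 = 6.4225

£6.42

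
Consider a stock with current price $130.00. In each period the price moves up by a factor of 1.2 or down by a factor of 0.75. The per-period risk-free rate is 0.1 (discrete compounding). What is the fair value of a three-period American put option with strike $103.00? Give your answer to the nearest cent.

$2.10

Risk-neutral probability p = (1 + 0.1 − 0.75)/(1.2 − 0.75) = 0.3500/0.4500 = 0.7778
Terminal stock prices: S_uuu = 224.6, S_uud = 140.4, S_udd = 87.75, S_ddd = 54.84
Terminal payoffs (K − S): max(-121.6, 0) = 0, max(-37.4, 0) = 0, max(15.25, 0) = 15.25, max(48.16, 0) = 48.16
Node uu (S = 187.2): continuation = 1/1.1·[0.7778·0.0000 + 0.2222·0.0000] = 0.0000; exercise value = 0.0000 ≤ continuation, so V_uu = 0.0000
Node ud (S = 117): continuation = 1/1.1·[0.7778·0.0000 + 0.2222·15.2500] = 3.0808; exercise value = 0.0000 ≤ continuation, so V_ud = 3.0808
Node dd (S = 73.12): continuation = 1/1.1·[0.7778·15.2500 + 0.2222·48.1562] = 20.5114; exercise value = 29.8750 > continuation, so V_dd = 29.8750 (exercise)
Node u (S = 156): continuation = 1/1.1·[0.7778·0.0000 + 0.2222·3.0808] = 0.6224; exercise value = 0.0000 ≤ continuation, so V_u = 0.6224
Node d (S = 97.5): continuation = 1/1.1·[0.7778·3.0808 + 0.2222·29.8750] = 8.2137; exercise value = 5.5000 ≤ continuation, so V_d = 8.2137
Node 0 (S = 130): continuation = 1/1.1·[0.7778·0.6224 + 0.2222·8.2137] = 2.0994; exercise value = 0.0000 ≤ continuation, so V_0 = 2.0994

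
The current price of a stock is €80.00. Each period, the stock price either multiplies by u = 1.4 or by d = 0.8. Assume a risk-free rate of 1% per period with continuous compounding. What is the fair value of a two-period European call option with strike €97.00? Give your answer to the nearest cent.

Risk-neutral probability p = (e^0.01 − 0.8)/(1.4 − 0.8) = 0.2101/0.6000 = 0.3501
Terminal stock prices: S_uu = 156.8, S_ud = 89.6, S_dd = 51.2
Terminal payoffs (S − K): max(59.8, 0) = 59.8, max(-7.4, 0) = 0, max(-45.8, 0) = 0
Node u (S = 112): V_u = e^(−0.01)·[0.3501·59.8000 + 0.6499·0.0000] = 20.7267
Node d (S = 64): V_d = e^(−0.01)·[0.3501·0.0000 + 0.6499·0.0000] = 0.0000
Node 0 (S = 80): V_0 = e^(−0.01)·[0.3501·20.7267 + 0.6499·0.0000] = 7.1839

€7.18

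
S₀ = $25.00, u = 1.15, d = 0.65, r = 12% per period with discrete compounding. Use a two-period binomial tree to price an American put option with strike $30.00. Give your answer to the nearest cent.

Risk-neutral probability p = (1 + 0.12 − 0.65)/(1.15 − 0.65) = 0.4700/0.5000 = 0.9400
Terminal stock prices: S_uu = 33.06, S_ud = 18.69, S_dd = 10.56
Terminal payoffs (K − S): max(-3.062, 0) = 0, max(11.31, 0) = 11.31, max(19.44, 0) = 19.44
Node u (S = 28.75): continuation = 1/1.12·[0.9400·0.0000 + 0.0600·11.3125] = 0.6060; exercise value = 1.2500 > continuation, so V_u = 1.2500 (exercise)
Node d (S = 16.25): continuation = 1/1.12·[0.9400·11.3125 + 0.0600·19.4375] = 10.5357; exercise value = 13.7500 > continuation, so V_d = 13.7500 (exercise)
Node 0 (S = 25): continuation = 1/1.12·[0.9400·1.2500 + 0.0600·13.7500] = 1.7857; exercise value = 5.0000 > continuation, so V_0 = 5.0000 (exercise)

$5.00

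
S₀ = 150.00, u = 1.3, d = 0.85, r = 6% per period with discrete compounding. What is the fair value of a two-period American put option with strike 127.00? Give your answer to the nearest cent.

Risk-neutral probability p = (1 + 0.06 − 0.85)/(1.3 − 0.85) = 0.2100/0.4500 = 0.4667
Terminal stock prices: S_uu = 253.5, S_ud = 165.8, S_dd = 108.4
Terminal payoffs (K − S): max(-126.5, 0) = 0, max(-38.75, 0) = 0, max(18.63, 0) = 18.63
Node u (S = 195): continuation = 1/1.06·[0.4667·0.0000 + 0.5333·0.0000] = 0.0000; exercise value = 0.0000 ≤ continuation, so V_u = 0.0000
Node d (S = 127.5): continuation = 1/1.06·[0.4667·0.0000 + 0.5333·18.6250] = 9.3711; exercise value = 0.0000 ≤ continuation, so V_d = 9.3711
Node 0 (S = 150): continuation = 1/1.06·[0.4667·0.0000 + 0.5333·9.3711] = 4.7150; exercise value = 0.0000 ≤ continuation, so V_0 = 4.7150

4.72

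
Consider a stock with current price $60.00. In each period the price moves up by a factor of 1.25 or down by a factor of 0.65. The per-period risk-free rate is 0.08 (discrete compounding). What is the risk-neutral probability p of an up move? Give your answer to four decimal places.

Risk-neutral probability p = (1 + 0.08 − 0.65)/(1.25 − 0.65) = 0.4300/0.6000 = 0.7167

p = 0.7167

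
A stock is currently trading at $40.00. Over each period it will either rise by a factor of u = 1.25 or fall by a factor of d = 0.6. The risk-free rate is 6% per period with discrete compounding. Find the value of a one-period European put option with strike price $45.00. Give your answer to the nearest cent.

$5.79

Risk-neutral probability p = (1 + 0.06 − 0.6)/(1.25 − 0.6) = 0.4600/0.6500 = 0.7077
Terminal stock prices: S_u = 50, S_d = 24
Terminal payoffs (K − S): max(-5, 0) = 0, max(21, 0) = 21
Node 0 (S = 40): V_0 = 1/1.06·[0.7077·0.0000 + 0.2923·21.0000] = 5.7910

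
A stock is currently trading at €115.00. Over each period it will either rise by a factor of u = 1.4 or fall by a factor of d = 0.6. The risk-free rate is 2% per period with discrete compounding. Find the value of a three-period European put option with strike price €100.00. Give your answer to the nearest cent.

Risk-neutral probability p = (1 + 0.02 − 0.6)/(1.4 − 0.6) = 0.4200/0.8000 = 0.5250
Terminal stock prices: S_uuu = 315.6, S_uud = 135.2, S_udd = 57.96, S_ddd = 24.84
Terminal payoffs (K − S): max(-215.6, 0) = 0, max(-35.24, 0) = 0, max(42.04, 0) = 42.04, max(75.16, 0) = 75.16
Node uu (S = 225.4): V_uu = 1/1.02·[0.5250·0.0000 + 0.4750·0.0000] = 0.0000
Node ud (S = 96.6): V_ud = 1/1.02·[0.5250·0.0000 + 0.4750·42.0400] = 19.5775
Node dd (S = 41.4): V_dd = 1/1.02·[0.5250·42.0400 + 0.4750·75.1600] = 56.6392
Node u (S = 161): V_u = 1/1.02·[0.5250·0.0000 + 0.4750·19.5775] = 9.1170
Node d (S = 69): V_d = 1/1.02·[0.5250·19.5775 + 0.4750·56.6392] = 36.4527
Node 0 (S = 115): V_0 = 1/1.02·[0.5250·9.1170 + 0.4750·36.4527] = 21.6681

€21.67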